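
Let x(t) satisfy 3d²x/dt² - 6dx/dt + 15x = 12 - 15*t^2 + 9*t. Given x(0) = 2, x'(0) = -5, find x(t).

x = 28/25 - t**2 - t/5 - 71*exp(t)*sin(2*t)/25 + 22*cos(2*t)*exp(t)/25

Divide through by 3: x'' - 2x' + 5x = 4 - 5*t^2 + 3*t.
Characteristic equation r² - 2r + 5 = 0 has discriminant (-2)² - 4·(5) = -16 < 0, so r = 1 ± 2i.
Hence x_h = C1*cos(2*t)*exp(t) + C2*exp(t)*sin(2*t).
For the particular solution try x_p = A0 + A1*t + A2*t^2. Substituting and matching coefficients of each power of t gives A0 = 28/25, A1 = -1/5, A2 = -1, so x_p = 28/25 - t^2 - t/5.
General solution: x = 28/25 - t^2 - t/5 + C1*cos(2*t)*exp(t) + C2*exp(t)*sin(2*t).
Apply the initial conditions: x(0) = 28/25 + C1 = 2 and x'(0) = -1/5 + C1 + 2*C2 = -5. Solving gives C1 = 22/25, C2 = -71/25.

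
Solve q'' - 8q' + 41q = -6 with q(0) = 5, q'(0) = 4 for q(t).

Characteristic equation r² - 8r + 41 = 0 has discriminant (-8)² - 4·(41) = -100 < 0, so r = 4 ± 5i.
Hence q_h = C1*cos(5*t)*exp(4*t) + C2*exp(4*t)*sin(5*t).
For the particular solution try q_p = A0. Substituting and matching coefficients of each power of t gives A0 = -6/41, so q_p = -6/41.
General solution: q = -6/41 + C1*cos(5*t)*exp(4*t) + C2*exp(4*t)*sin(5*t).
Apply the initial conditions: q(0) = -6/41 + C1 = 5 and q'(0) = 4*C1 + 5*C2 = 4. Solving gives C1 = 211/41, C2 = -136/41.

q = -6/41 - 136*exp(4*t)*sin(5*t)/41 + 211*cos(5*t)*exp(4*t)/41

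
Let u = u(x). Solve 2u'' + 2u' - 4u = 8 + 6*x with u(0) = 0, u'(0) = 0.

u = -11/4 - 3*x/2 + 5*exp(-2*x)/12 + 7*exp(x)/3

Divide through by 2: u'' + u' - 2u = 4 + 3*x.
Characteristic equation r² + r - 2 = 0 factors as (r + 2)(r - 1) = 0, so r = -2, 1.
Hence u_h = C1*exp(-2*x) + C2*exp(x).
For the particular solution try u_p = A0 + A1*x. Substituting and matching coefficients of each power of x gives A0 = -11/4, A1 = -3/2, so u_p = -11/4 - 3*x/2.
General solution: u = -11/4 - 3*x/2 + C1*exp(-2*x) + C2*exp(x).
Apply the initial conditions: u(0) = -11/4 + C1 + C2 = 0 and u'(0) = -3/2 + C2 - 2*C1 = 0. Solving gives C1 = 5/12, C2 = 7/3.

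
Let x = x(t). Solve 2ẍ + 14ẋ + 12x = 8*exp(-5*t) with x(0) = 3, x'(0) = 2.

Divide through by 2: x'' + 7x' + 6x = 4*exp(-5*t).
Characteristic equation r² + 7r + 6 = 0 factors as (r + 6)(r + 1) = 0, so r = -6, -1.
Hence x_h = C1*exp(-6*t) + C2*exp(-t).
Try x_p = A*exp(-5*t). Substituting into the equation and dividing by exp(-5*t) gives A = -1, so x_p = -exp(-5*t).
General solution: x = -exp(-5*t) + C1*exp(-6*t) + C2*exp(-t).
Apply the initial conditions: x(0) = -1 + C1 + C2 = 3 and x'(0) = 5 - C2 - 6*C1 = 2. Solving gives C1 = -1/5, C2 = 21/5.

x = -exp(-5*t) - exp(-6*t)/5 + 21*exp(-t)/5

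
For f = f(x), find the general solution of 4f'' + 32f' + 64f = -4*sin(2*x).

Divide through by 4: f'' + 8f' + 16f = -sin(2*x).
Characteristic equation r² + 8r + 16 = 0 has discriminant (8)² - 4·(16) = 0, so r = -4 is a repeated root.
Hence f_h = (C1 + C2*x)*exp(-4*x).
Try f_p = A*cos(2*x) + B*sin(2*x). Substituting and equating the coefficients of cos(2x) and sin(2x) gives A = 1/25, B = -3/100, so f_p = -3*sin(2*x)/100 + cos(2*x)/25.

f = -3*sin(2*x)/100 + cos(2*x)/25 + C1*exp(-4*x) + C2*x*exp(-4*x)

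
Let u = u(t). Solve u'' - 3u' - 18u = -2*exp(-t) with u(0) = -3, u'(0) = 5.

Characteristic equation r² - 3r - 18 = 0 factors as (r - 6)(r + 3) = 0, so r = 6, -3.
Hence u_h = C1*exp(6*t) + C2*exp(-3*t).
Try u_p = A*exp(-t). Substituting into the equation and dividing by exp(-t) gives A = 1/7, so u_p = exp(-t)/7.
General solution: u = exp(-t)/7 + C1*exp(6*t) + C2*exp(-3*t).
Apply the initial conditions: u(0) = 1/7 + C1 + C2 = -3 and u'(0) = -1/7 - 3*C2 + 6*C1 = 5. Solving gives C1 = -10/21, C2 = -8/3.

u = -10*exp(6*t)/21 - 8*exp(-3*t)/3 + exp(-t)/7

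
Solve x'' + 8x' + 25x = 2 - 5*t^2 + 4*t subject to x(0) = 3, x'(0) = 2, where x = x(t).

x = 12/3125 - t**2/5 + 36*t/125 + 9363*cos(3*t)*exp(-4*t)/3125 + 42802*exp(-4*t)*sin(3*t)/9375

Characteristic equation r² + 8r + 25 = 0 has discriminant (8)² - 4·(25) = -36 < 0, so r = -4 ± 3i.
Hence x_h = C1*cos(3*t)*exp(-4*t) + C2*exp(-4*t)*sin(3*t).
For the particular solution try x_p = A0 + A1*t + A2*t^2. Substituting and matching coefficients of each power of t gives A0 = 12/3125, A1 = 36/125, A2 = -1/5, so x_p = 12/3125 - t^2/5 + 36*t/125.
General solution: x = 12/3125 - t^2/5 + 36*t/125 + C1*cos(3*t)*exp(-4*t) + C2*exp(-4*t)*sin(3*t).
Apply the initial conditions: x(0) = 12/3125 + C1 = 3 and x'(0) = 36/125 - 4*C1 + 3*C2 = 2. Solving gives C1 = 9363/3125, C2 = 42802/9375.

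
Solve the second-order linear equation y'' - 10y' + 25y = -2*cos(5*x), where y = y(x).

Characteristic equation r² - 10r + 25 = 0 has discriminant (-10)² - 4·(25) = 0, so r = 5 is a repeated root.
Hence y_h = (C1 + C2*x)*exp(5*x).
Try y_p = A*cos(5*x) + B*sin(5*x). Substituting and equating the coefficients of cos(5x) and sin(5x) gives A = 0, B = 1/25, so y_p = sin(5*x)/25.

y = sin(5*x)/25 + C1*exp(5*x) + C2*x*exp(5*x)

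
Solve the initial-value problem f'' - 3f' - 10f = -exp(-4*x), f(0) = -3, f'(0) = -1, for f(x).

Characteristic equation r² - 3r - 10 = 0 factors as (r - 5)(r + 2) = 0, so r = 5, -2.
Hence f_h = C1*exp(5*x) + C2*exp(-2*x).
Try f_p = A*exp(-4*x). Substituting into the equation and dividing by exp(-4*x) gives A = -1/18, so f_p = -exp(-4*x)/18.
General solution: f = -exp(-4*x)/18 + C1*exp(5*x) + C2*exp(-2*x).
Apply the initial conditions: f(0) = -1/18 + C1 + C2 = -3 and f'(0) = 2/9 - 2*C2 + 5*C1 = -1. Solving gives C1 = -64/63, C2 = -27/14.

f = -64*exp(5*x)/63 - 27*exp(-2*x)/14 - exp(-4*x)/18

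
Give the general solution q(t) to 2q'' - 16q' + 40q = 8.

Divide through by 2: q'' - 8q' + 20q = 4.
Characteristic equation r² - 8r + 20 = 0 has discriminant (-8)² - 4·(20) = -16 < 0, so r = 4 ± 2i.
Hence q_h = C1*cos(2*t)*exp(4*t) + C2*exp(4*t)*sin(2*t).
For the particular solution try q_p = A0. Substituting and matching coefficients of each power of t gives A0 = 1/5, so q_p = 1/5.

q = 1/5 + C1*cos(2*t)*exp(4*t) + C2*exp(4*t)*sin(2*t)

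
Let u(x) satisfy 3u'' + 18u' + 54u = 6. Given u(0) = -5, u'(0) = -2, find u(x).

Divide through by 3: u'' + 6u' + 18u = 2.
Characteristic equation r² + 6r + 18 = 0 has discriminant (6)² - 4·(18) = -36 < 0, so r = -3 ± 3i.
Hence u_h = C1*cos(3*x)*exp(-3*x) + C2*exp(-3*x)*sin(3*x).
For the particular solution try u_p = A0. Substituting and matching coefficients of each power of x gives A0 = 1/9, so u_p = 1/9.
General solution: u = 1/9 + C1*cos(3*x)*exp(-3*x) + C2*exp(-3*x)*sin(3*x).
Apply the initial conditions: u(0) = 1/9 + C1 = -5 and u'(0) = -3*C1 + 3*C2 = -2. Solving gives C1 = -46/9, C2 = -52/9.

u = 1/9 - 52*exp(-3*x)*sin(3*x)/9 - 46*cos(3*x)*exp(-3*x)/9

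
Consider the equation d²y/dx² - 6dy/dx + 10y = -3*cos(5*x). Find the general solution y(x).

Characteristic equation r² - 6r + 10 = 0 has discriminant (-6)² - 4·(10) = -4 < 0, so r = 3 ± i.
Hence y_h = C1*cos(x)*exp(3*x) + C2*exp(3*x)*sin(x).
Try y_p = A*cos(5*x) + B*sin(5*x). Substituting and equating the coefficients of cos(5x) and sin(5x) gives A = 1/25, B = 2/25, so y_p = cos(5*x)/25 + 2*sin(5*x)/25.

y = cos(5*x)/25 + 2*sin(5*x)/25 + C1*cos(x)*exp(3*x) + C2*exp(3*x)*sin(x)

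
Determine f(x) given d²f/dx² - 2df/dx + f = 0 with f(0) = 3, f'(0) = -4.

f = 3*exp(x) - 7*x*exp(x)

Characteristic equation r² - 2r + 1 = 0 has discriminant (-2)² - 4·(1) = 0, so r = 1 is a repeated root.
Hence f_h = (C1 + C2*x)*exp(x).
Apply the initial conditions: f(0) = C1 = 3 and f'(0) = C1 + C2 = -4. Solving gives C1 = 3, C2 = -7.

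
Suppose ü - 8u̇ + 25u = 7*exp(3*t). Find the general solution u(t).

u = 7*exp(3*t)/10 + C1*cos(3*t)*exp(4*t) + C2*exp(4*t)*sin(3*t)

Characteristic equation r² - 8r + 25 = 0 has discriminant (-8)² - 4·(25) = -36 < 0, so r = 4 ± 3i.
Hence u_h = C1*cos(3*t)*exp(4*t) + C2*exp(4*t)*sin(3*t).
Try u_p = A*exp(3*t). Substituting into the equation and dividing by exp(3*t) gives A = 7/10, so u_p = 7*exp(3*t)/10.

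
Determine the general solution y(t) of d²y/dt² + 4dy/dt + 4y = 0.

Characteristic equation r² + 4r + 4 = 0 has discriminant (4)² - 4·(4) = 0, so r = -2 is a repeated root.
Hence y_h = (C1 + C2*t)*exp(-2*t).

y = C1*exp(-2*t) + C2*t*exp(-2*t)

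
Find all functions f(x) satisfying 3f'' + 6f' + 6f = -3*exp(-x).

f = -exp(-x) + C1*cos(x)*exp(-x) + C2*exp(-x)*sin(x)

Divide through by 3: f'' + 2f' + 2f = -exp(-x).
Characteristic equation r² + 2r + 2 = 0 has discriminant (2)² - 4·(2) = -4 < 0, so r = -1 ± i.
Hence f_h = C1*cos(x)*exp(-x) + C2*exp(-x)*sin(x).
Try f_p = A*exp(-x). Substituting into the equation and dividing by exp(-x) gives A = -1, so f_p = -exp(-x).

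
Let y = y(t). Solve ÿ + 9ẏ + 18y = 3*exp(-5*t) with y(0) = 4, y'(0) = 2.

y = -11*exp(-6*t)/3 - 3*exp(-5*t)/2 + 55*exp(-3*t)/6

Characteristic equation r² + 9r + 18 = 0 factors as (r + 6)(r + 3) = 0, so r = -6, -3.
Hence y_h = C1*exp(-6*t) + C2*exp(-3*t).
Try y_p = A*exp(-5*t). Substituting into the equation and dividing by exp(-5*t) gives A = -3/2, so y_p = -3*exp(-5*t)/2.
General solution: y = -3*exp(-5*t)/2 + C1*exp(-6*t) + C2*exp(-3*t).
Apply the initial conditions: y(0) = -3/2 + C1 + C2 = 4 and y'(0) = 15/2 - 6*C1 - 3*C2 = 2. Solving gives C1 = -11/3, C2 = 55/6.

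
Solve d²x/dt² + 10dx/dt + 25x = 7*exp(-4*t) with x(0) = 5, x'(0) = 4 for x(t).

x = -2*exp(-5*t) + 7*exp(-4*t) + 22*t*exp(-5*t)

Characteristic equation r² + 10r + 25 = 0 has discriminant (10)² - 4·(25) = 0, so r = -5 is a repeated root.
Hence x_h = (C1 + C2*t)*exp(-5*t).
Try x_p = A*exp(-4*t). Substituting into the equation and dividing by exp(-4*t) gives A = 7, so x_p = 7*exp(-4*t).
General solution: x = 7*exp(-4*t) + C1*exp(-5*t) + C2*t*exp(-5*t).
Apply the initial conditions: x(0) = 7 + C1 = 5 and x'(0) = -28 + C2 - 5*C1 = 4. Solving gives C1 = -2, C2 = 22.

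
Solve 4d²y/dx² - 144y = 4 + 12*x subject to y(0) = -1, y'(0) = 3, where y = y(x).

y = -1/36 - 107*exp(-6*x)/144 - 11*exp(6*x)/48 - x/12

Divide through by 4: y'' - 36y = 1 + 3*x.
Characteristic equation r² - 36 = 0 factors as (r + 6)(r - 6) = 0, so r = -6, 6.
Hence y_h = C1*exp(-6*x) + C2*exp(6*x).
For the particular solution try y_p = A0 + A1*x. Substituting and matching coefficients of each power of x gives A0 = -1/36, A1 = -1/12, so y_p = -1/36 - x/12.
General solution: y = -1/36 - x/12 + C1*exp(-6*x) + C2*exp(6*x).
Apply the initial conditions: y(0) = -1/36 + C1 + C2 = -1 and y'(0) = -1/12 - 6*C1 + 6*C2 = 3. Solving gives C1 = -107/144, C2 = -11/48.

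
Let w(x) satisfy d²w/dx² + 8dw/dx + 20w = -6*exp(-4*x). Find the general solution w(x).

w = -3*exp(-4*x)/2 + C1*cos(2*x)*exp(-4*x) + C2*exp(-4*x)*sin(2*x)

Characteristic equation r² + 8r + 20 = 0 has discriminant (8)² - 4·(20) = -16 < 0, so r = -4 ± 2i.
Hence w_h = C1*cos(2*x)*exp(-4*x) + C2*exp(-4*x)*sin(2*x).
Try w_p = A*exp(-4*x). Substituting into the equation and dividing by exp(-4*x) gives A = -3/2, so w_p = -3*exp(-4*x)/2.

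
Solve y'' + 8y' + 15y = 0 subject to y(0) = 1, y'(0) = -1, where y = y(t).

Characteristic equation r² + 8r + 15 = 0 factors as (r + 3)(r + 5) = 0, so r = -3, -5.
Hence y_h = C1*exp(-3*t) + C2*exp(-5*t).
Apply the initial conditions: y(0) = C1 + C2 = 1 and y'(0) = -5*C2 - 3*C1 = -1. Solving gives C1 = 2, C2 = -1.

y = -exp(-5*t) + 2*exp(-3*t)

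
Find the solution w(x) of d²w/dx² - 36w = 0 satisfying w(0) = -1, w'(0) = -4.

Characteristic equation r² - 36 = 0 factors as (r - 6)(r + 6) = 0, so r = 6, -6.
Hence w_h = C1*exp(6*x) + C2*exp(-6*x).
Apply the initial conditions: w(0) = C1 + C2 = -1 and w'(0) = -6*C2 + 6*C1 = -4. Solving gives C1 = -5/6, C2 = -1/6.

w = -5*exp(6*x)/6 - exp(-6*x)/6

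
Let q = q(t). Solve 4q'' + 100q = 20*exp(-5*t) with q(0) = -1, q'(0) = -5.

Divide through by 4: q'' + 25q = 5*exp(-5*t).
Characteristic equation r² + 25 = 0 has discriminant (0)² - 4·(25) = -100 < 0, so r = ± 5i.
Hence q_h = C1*cos(5*t) + C2*sin(5*t).
Try q_p = A*exp(-5*t). Substituting into the equation and dividing by exp(-5*t) gives A = 1/10, so q_p = exp(-5*t)/10.
General solution: q = exp(-5*t)/10 + C1*cos(5*t) + C2*sin(5*t).
Apply the initial conditions: q(0) = 1/10 + C1 = -1 and q'(0) = -1/2 + 5*C2 = -5. Solving gives C1 = -11/10, C2 = -9/10.

q = -11*cos(5*t)/10 - 9*sin(5*t)/10 + exp(-5*t)/10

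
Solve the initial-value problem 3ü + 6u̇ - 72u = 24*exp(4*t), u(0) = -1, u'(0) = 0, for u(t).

u = -17*exp(4*t)/25 - 8*exp(-6*t)/25 + 4*t*exp(4*t)/5

Divide through by 3: u'' + 2u' - 24u = 8*exp(4*t).
Characteristic equation r² + 2r - 24 = 0 factors as (r + 6)(r - 4) = 0, so r = -6, 4.
Hence u_h = C1*exp(-6*t) + C2*exp(4*t).
Since exp(4*t) solves the homogeneous equation (r = 4 is a root of multiplicity 1), multiply the trial by t. Try u_p = A*t*exp(4*t). Substituting into the equation and dividing by exp(4*t) gives A = 4/5, so u_p = 4*t*exp(4*t)/5.
General solution: u = C1*exp(-6*t) + C2*exp(4*t) + 4*t*exp(4*t)/5.
Apply the initial conditions: u(0) = C1 + C2 = -1 and u'(0) = 4/5 - 6*C1 + 4*C2 = 0. Solving gives C1 = -8/25, C2 = -17/25.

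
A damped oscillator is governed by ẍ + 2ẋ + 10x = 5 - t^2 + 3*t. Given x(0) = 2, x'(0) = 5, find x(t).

x = 113/250 - t**2/10 + 17*t/50 + 387*cos(3*t)*exp(-t)/250 + 776*exp(-t)*sin(3*t)/375

Characteristic equation r² + 2r + 10 = 0 has discriminant (2)² - 4·(10) = -36 < 0, so r = -1 ± 3i.
Hence x_h = C1*cos(3*t)*exp(-t) + C2*exp(-t)*sin(3*t).
For the particular solution try x_p = A0 + A1*t + A2*t^2. Substituting and matching coefficients of each power of t gives A0 = 113/250, A1 = 17/50, A2 = -1/10, so x_p = 113/250 - t^2/10 + 17*t/50.
General solution: x = 113/250 - t^2/10 + 17*t/50 + C1*cos(3*t)*exp(-t) + C2*exp(-t)*sin(3*t).
Apply the initial conditions: x(0) = 113/250 + C1 = 2 and x'(0) = 17/50 - C1 + 3*C2 = 5. Solving gives C1 = 387/250, C2 = 776/375.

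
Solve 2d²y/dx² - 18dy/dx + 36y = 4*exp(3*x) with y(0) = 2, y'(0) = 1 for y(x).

y = -13*exp(6*x)/9 + 31*exp(3*x)/9 - 2*x*exp(3*x)/3

Divide through by 2: y'' - 9y' + 18y = 2*exp(3*x).
Characteristic equation r² - 9r + 18 = 0 factors as (r - 6)(r - 3) = 0, so r = 6, 3.
Hence y_h = C1*exp(6*x) + C2*exp(3*x).
Since exp(3*x) solves the homogeneous equation (r = 3 is a root of multiplicity 1), multiply the trial by x. Try y_p = A*x*exp(3*x). Substituting into the equation and dividing by exp(3*x) gives A = -2/3, so y_p = -2*x*exp(3*x)/3.
General solution: y = C1*exp(6*x) + C2*exp(3*x) - 2*x*exp(3*x)/3.
Apply the initial conditions: y(0) = C1 + C2 = 2 and y'(0) = -2/3 + 3*C2 + 6*C1 = 1. Solving gives C1 = -13/9, C2 = 31/9.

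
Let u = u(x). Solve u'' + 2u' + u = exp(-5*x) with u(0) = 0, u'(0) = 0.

u = -exp(-x)/16 + exp(-5*x)/16 + x*exp(-x)/4

Characteristic equation r² + 2r + 1 = 0 has discriminant (2)² - 4·(1) = 0, so r = -1 is a repeated root.
Hence u_h = (C1 + C2*x)*exp(-x).
Try u_p = A*exp(-5*x). Substituting into the equation and dividing by exp(-5*x) gives A = 1/16, so u_p = exp(-5*x)/16.
General solution: u = exp(-5*x)/16 + C1*exp(-x) + C2*x*exp(-x).
Apply the initial conditions: u(0) = 1/16 + C1 = 0 and u'(0) = -5/16 + C2 - C1 = 0. Solving gives C1 = -1/16, C2 = 1/4.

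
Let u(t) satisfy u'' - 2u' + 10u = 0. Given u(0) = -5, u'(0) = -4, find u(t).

Characteristic equation r² - 2r + 10 = 0 has discriminant (-2)² - 4·(10) = -36 < 0, so r = 1 ± 3i.
Hence u_h = C1*cos(3*t)*exp(t) + C2*exp(t)*sin(3*t).
Apply the initial conditions: u(0) = C1 = -5 and u'(0) = C1 + 3*C2 = -4. Solving gives C1 = -5, C2 = 1/3.

u = -5*cos(3*t)*exp(t) + exp(t)*sin(3*t)/3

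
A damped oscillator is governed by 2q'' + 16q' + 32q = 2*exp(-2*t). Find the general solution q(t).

q = exp(-2*t)/4 + C1*exp(-4*t) + C2*t*exp(-4*t)

Divide through by 2: q'' + 8q' + 16q = exp(-2*t).
Characteristic equation r² + 8r + 16 = 0 has discriminant (8)² - 4·(16) = 0, so r = -4 is a repeated root.
Hence q_h = (C1 + C2*t)*exp(-4*t).
Try q_p = A*exp(-2*t). Substituting into the equation and dividing by exp(-2*t) gives A = 1/4, so q_p = exp(-2*t)/4.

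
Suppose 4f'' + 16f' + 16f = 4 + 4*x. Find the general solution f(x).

Divide through by 4: f'' + 4f' + 4f = 1 + x.
Characteristic equation r² + 4r + 4 = 0 has discriminant (4)² - 4·(4) = 0, so r = -2 is a repeated root.
Hence f_h = (C1 + C2*x)*exp(-2*x).
For the particular solution try f_p = A0 + A1*x. Substituting and matching coefficients of each power of x gives A0 = 0, A1 = 1/4, so f_p = x/4.

f = x/4 + C1*exp(-2*x) + C2*x*exp(-2*x)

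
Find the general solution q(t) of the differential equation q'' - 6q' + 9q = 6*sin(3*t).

q = cos(3*t)/3 + C1*exp(3*t) + C2*t*exp(3*t)

Characteristic equation r² - 6r + 9 = 0 has discriminant (-6)² - 4·(9) = 0, so r = 3 is a repeated root.
Hence q_h = (C1 + C2*t)*exp(3*t).
Try q_p = A*cos(3*t) + B*sin(3*t). Substituting and equating the coefficients of cos(3t) and sin(3t) gives A = 1/3, B = 0, so q_p = cos(3*t)/3.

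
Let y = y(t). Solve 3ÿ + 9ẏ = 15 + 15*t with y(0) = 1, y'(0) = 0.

y = 17/27 + 5*t**2/6 + 10*t/9 + 10*exp(-3*t)/27

Divide through by 3: y'' + 3y' = 5 + 5*t.
Characteristic equation r² + 3r = 0 factors as (r + 3)r = 0, so r = -3, 0.
Hence y_h = C1*exp(-3*t) + C2.
Since 0 is a characteristic root (multiplicity 1), multiply the polynomial trial by t: try y_p = t*(A0 + A1*t). Substituting and matching coefficients of each power of t gives A0 = 10/9, A1 = 5/6, so y_p = 5*t^2/6 + 10*t/9.
General solution: y = C2 + 5*t^2/6 + 10*t/9 + C1*exp(-3*t).
Apply the initial conditions: y(0) = C1 + C2 = 1 and y'(0) = 10/9 - 3*C1 = 0. Solving gives C1 = 10/27, C2 = 17/27.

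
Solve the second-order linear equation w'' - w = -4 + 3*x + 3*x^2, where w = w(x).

Characteristic equation r² - 1 = 0 factors as (r + 1)(r - 1) = 0, so r = -1, 1.
Hence w_h = C1*exp(-x) + C2*exp(x).
For the particular solution try w_p = A0 + A1*x + A2*x^2. Substituting and matching coefficients of each power of x gives A0 = -2, A1 = -3, A2 = -3, so w_p = -2 - 3*x - 3*x^2.

w = -2 - 3*x - 3*x**2 + C1*exp(-x) + C2*exp(x)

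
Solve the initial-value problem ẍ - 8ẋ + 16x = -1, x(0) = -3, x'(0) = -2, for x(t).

x = -1/16 - 47*exp(4*t)/16 + 39*t*exp(4*t)/4

Characteristic equation r² - 8r + 16 = 0 has discriminant (-8)² - 4·(16) = 0, so r = 4 is a repeated root.
Hence x_h = (C1 + C2*t)*exp(4*t).
For the particular solution try x_p = A0. Substituting and matching coefficients of each power of t gives A0 = -1/16, so x_p = -1/16.
General solution: x = -1/16 + C1*exp(4*t) + C2*t*exp(4*t).
Apply the initial conditions: x(0) = -1/16 + C1 = -3 and x'(0) = C2 + 4*C1 = -2. Solving gives C1 = -47/16, C2 = 39/4.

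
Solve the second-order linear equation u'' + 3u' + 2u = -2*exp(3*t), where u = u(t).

u = -exp(3*t)/10 + C1*exp(-2*t) + C2*exp(-t)

Characteristic equation r² + 3r + 2 = 0 factors as (r + 2)(r + 1) = 0, so r = -2, -1.
Hence u_h = C1*exp(-2*t) + C2*exp(-t).
Try u_p = A*exp(3*t). Substituting into the equation and dividing by exp(3*t) gives A = -1/10, so u_p = -exp(3*t)/10.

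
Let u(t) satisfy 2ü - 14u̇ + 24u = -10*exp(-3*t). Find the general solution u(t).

u = -5*exp(-3*t)/42 + C1*exp(3*t) + C2*exp(4*t)

Divide through by 2: u'' - 7u' + 12u = -5*exp(-3*t).
Characteristic equation r² - 7r + 12 = 0 factors as (r - 3)(r - 4) = 0, so r = 3, 4.
Hence u_h = C1*exp(3*t) + C2*exp(4*t).
Try u_p = A*exp(-3*t). Substituting into the equation and dividing by exp(-3*t) gives A = -5/42, so u_p = -5*exp(-3*t)/42.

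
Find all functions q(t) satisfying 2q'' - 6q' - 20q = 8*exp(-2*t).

q = C1*exp(5*t) + C2*exp(-2*t) - 4*t*exp(-2*t)/7

Divide through by 2: q'' - 3q' - 10q = 4*exp(-2*t).
Characteristic equation r² - 3r - 10 = 0 factors as (r - 5)(r + 2) = 0, so r = 5, -2.
Hence q_h = C1*exp(5*t) + C2*exp(-2*t).
Since exp(-2*t) solves the homogeneous equation (r = -2 is a root of multiplicity 1), multiply the trial by t. Try q_p = A*t*exp(-2*t). Substituting into the equation and dividing by exp(-2*t) gives A = -4/7, so q_p = -4*t*exp(-2*t)/7.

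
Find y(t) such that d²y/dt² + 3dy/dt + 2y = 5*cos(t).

y = cos(t)/2 + 3*sin(t)/2 + C1*exp(-2*t) + C2*exp(-t)

Characteristic equation r² + 3r + 2 = 0 factors as (r + 2)(r + 1) = 0, so r = -2, -1.
Hence y_h = C1*exp(-2*t) + C2*exp(-t).
Try y_p = A*cos(t) + B*sin(t). Substituting and equating the coefficients of cos(t) and sin(t) gives A = 1/2, B = 3/2, so y_p = cos(t)/2 + 3*sin(t)/2.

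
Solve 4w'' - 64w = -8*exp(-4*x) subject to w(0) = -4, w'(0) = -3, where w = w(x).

Divide through by 4: w'' - 16w = -2*exp(-4*x).
Characteristic equation r² - 16 = 0 factors as (r + 4)(r - 4) = 0, so r = -4, 4.
Hence w_h = C1*exp(-4*x) + C2*exp(4*x).
Since exp(-4*x) solves the homogeneous equation (r = -4 is a root of multiplicity 1), multiply the trial by x. Try w_p = A*x*exp(-4*x). Substituting into the equation and dividing by exp(-4*x) gives A = 1/4, so w_p = x*exp(-4*x)/4.
General solution: w = C1*exp(-4*x) + C2*exp(4*x) + x*exp(-4*x)/4.
Apply the initial conditions: w(0) = C1 + C2 = -4 and w'(0) = 1/4 - 4*C1 + 4*C2 = -3. Solving gives C1 = -51/32, C2 = -77/32.

w = -77*exp(4*x)/32 - 51*exp(-4*x)/32 + x*exp(-4*x)/4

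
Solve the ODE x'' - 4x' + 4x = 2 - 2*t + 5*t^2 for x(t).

Characteristic equation r² - 4r + 4 = 0 has discriminant (-4)² - 4·(4) = 0, so r = 2 is a repeated root.
Hence x_h = (C1 + C2*t)*exp(2*t).
For the particular solution try x_p = A0 + A1*t + A2*t^2. Substituting and matching coefficients of each power of t gives A0 = 15/8, A1 = 2, A2 = 5/4, so x_p = 15/8 + 2*t + 5*t^2/4.

x = 15/8 + 2*t + 5*t**2/4 + C1*exp(2*t) + C2*t*exp(2*t)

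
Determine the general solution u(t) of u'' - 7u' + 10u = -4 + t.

Characteristic equation r² - 7r + 10 = 0 factors as (r - 5)(r - 2) = 0, so r = 5, 2.
Hence u_h = C1*exp(5*t) + C2*exp(2*t).
For the particular solution try u_p = A0 + A1*t. Substituting and matching coefficients of each power of t gives A0 = -33/100, A1 = 1/10, so u_p = -33/100 + t/10.

u = -33/100 + t/10 + C1*exp(5*t) + C2*exp(2*t)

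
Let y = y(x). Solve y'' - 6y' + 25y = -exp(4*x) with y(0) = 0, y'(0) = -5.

Characteristic equation r² - 6r + 25 = 0 has discriminant (-6)² - 4·(25) = -64 < 0, so r = 3 ± 4i.
Hence y_h = C1*cos(4*x)*exp(3*x) + C2*exp(3*x)*sin(4*x).
Try y_p = A*exp(4*x). Substituting into the equation and dividing by exp(4*x) gives A = -1/17, so y_p = -exp(4*x)/17.
General solution: y = -exp(4*x)/17 + C1*cos(4*x)*exp(3*x) + C2*exp(3*x)*sin(4*x).
Apply the initial conditions: y(0) = -1/17 + C1 = 0 and y'(0) = -4/17 + 3*C1 + 4*C2 = -5. Solving gives C1 = 1/17, C2 = -21/17.

y = -exp(4*x)/17 - 21*exp(3*x)*sin(4*x)/17 + cos(4*x)*exp(3*x)/17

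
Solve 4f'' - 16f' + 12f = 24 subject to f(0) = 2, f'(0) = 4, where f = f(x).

Divide through by 4: f'' - 4f' + 3f = 6.
Characteristic equation r² - 4r + 3 = 0 factors as (r - 3)(r - 1) = 0, so r = 3, 1.
Hence f_h = C1*exp(3*x) + C2*exp(x).
For the particular solution try f_p = A0. Substituting and matching coefficients of each power of x gives A0 = 2, so f_p = 2.
General solution: f = 2 + C1*exp(3*x) + C2*exp(x).
Apply the initial conditions: f(0) = 2 + C1 + C2 = 2 and f'(0) = C2 + 3*C1 = 4. Solving gives C1 = 2, C2 = -2.

f = 2 - 2*exp(x) + 2*exp(3*x)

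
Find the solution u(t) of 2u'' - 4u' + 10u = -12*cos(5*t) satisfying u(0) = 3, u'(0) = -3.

Divide through by 2: u'' - 2u' + 5u = -6*cos(5*t).
Characteristic equation r² - 2r + 5 = 0 has discriminant (-2)² - 4·(5) = -16 < 0, so r = 1 ± 2i.
Hence u_h = C1*cos(2*t)*exp(t) + C2*exp(t)*sin(2*t).
Try u_p = A*cos(5*t) + B*sin(5*t). Substituting and equating the coefficients of cos(5t) and sin(5t) gives A = 6/25, B = 3/25, so u_p = 3*sin(5*t)/25 + 6*cos(5*t)/25.
General solution: u = 3*sin(5*t)/25 + 6*cos(5*t)/25 + C1*cos(2*t)*exp(t) + C2*exp(t)*sin(2*t).
Apply the initial conditions: u(0) = 6/25 + C1 = 3 and u'(0) = 3/5 + C1 + 2*C2 = -3. Solving gives C1 = 69/25, C2 = -159/50.

u = 3*sin(5*t)/25 + 6*cos(5*t)/25 - 159*exp(t)*sin(2*t)/50 + 69*cos(2*t)*exp(t)/25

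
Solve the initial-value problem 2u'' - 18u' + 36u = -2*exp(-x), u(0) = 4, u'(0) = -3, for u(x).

Divide through by 2: u'' - 9u' + 18u = -exp(-x).
Characteristic equation r² - 9r + 18 = 0 factors as (r - 6)(r - 3) = 0, so r = 6, 3.
Hence u_h = C1*exp(6*x) + C2*exp(3*x).
Try u_p = A*exp(-x). Substituting into the equation and dividing by exp(-x) gives A = -1/28, so u_p = -exp(-x)/28.
General solution: u = -exp(-x)/28 + C1*exp(6*x) + C2*exp(3*x).
Apply the initial conditions: u(0) = -1/28 + C1 + C2 = 4 and u'(0) = 1/28 + 3*C2 + 6*C1 = -3. Solving gives C1 = -106/21, C2 = 109/12.

u = -106*exp(6*x)/21 - exp(-x)/28 + 109*exp(3*x)/12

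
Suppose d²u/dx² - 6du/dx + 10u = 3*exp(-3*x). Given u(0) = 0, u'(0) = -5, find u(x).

Characteristic equation r² - 6r + 10 = 0 has discriminant (-6)² - 4·(10) = -4 < 0, so r = 3 ± i.
Hence u_h = C1*cos(x)*exp(3*x) + C2*exp(3*x)*sin(x).
Try u_p = A*exp(-3*x). Substituting into the equation and dividing by exp(-3*x) gives A = 3/37, so u_p = 3*exp(-3*x)/37.
General solution: u = 3*exp(-3*x)/37 + C1*cos(x)*exp(3*x) + C2*exp(3*x)*sin(x).
Apply the initial conditions: u(0) = 3/37 + C1 = 0 and u'(0) = -9/37 + C2 + 3*C1 = -5. Solving gives C1 = -3/37, C2 = -167/37.

u = 3*exp(-3*x)/37 - 167*exp(3*x)*sin(x)/37 - 3*cos(x)*exp(3*x)/37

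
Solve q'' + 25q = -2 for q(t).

q = -2/25 + C1*cos(5*t) + C2*sin(5*t)

Characteristic equation r² + 25 = 0 has discriminant (0)² - 4·(25) = -100 < 0, so r = ± 5i.
Hence q_h = C1*cos(5*t) + C2*sin(5*t).
For the particular solution try q_p = A0. Substituting and matching coefficients of each power of t gives A0 = -2/25, so q_p = -2/25.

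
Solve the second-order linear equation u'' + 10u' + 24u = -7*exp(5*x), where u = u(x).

Characteristic equation r² + 10r + 24 = 0 factors as (r + 4)(r + 6) = 0, so r = -4, -6.
Hence u_h = C1*exp(-4*x) + C2*exp(-6*x).
Try u_p = A*exp(5*x). Substituting into the equation and dividing by exp(5*x) gives A = -7/99, so u_p = -7*exp(5*x)/99.

u = -7*exp(5*x)/99 + C1*exp(-4*x) + C2*exp(-6*x)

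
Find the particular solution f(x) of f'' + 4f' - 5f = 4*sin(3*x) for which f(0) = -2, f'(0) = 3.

Characteristic equation r² + 4r - 5 = 0 factors as (r - 1)(r + 5) = 0, so r = 1, -5.
Hence f_h = C1*exp(x) + C2*exp(-5*x).
Try f_p = A*cos(3*x) + B*sin(3*x). Substituting and equating the coefficients of cos(3x) and sin(3x) gives A = -12/85, B = -14/85, so f_p = -14*sin(3*x)/85 - 12*cos(3*x)/85.
General solution: f = -14*sin(3*x)/85 - 12*cos(3*x)/85 + C1*exp(x) + C2*exp(-5*x).
Apply the initial conditions: f(0) = -12/85 + C1 + C2 = -2 and f'(0) = -42/85 + C1 - 5*C2 = 3. Solving gives C1 = -29/30, C2 = -91/102.

f = -91*exp(-5*x)/102 - 29*exp(x)/30 - 14*sin(3*x)/85 - 12*cos(3*x)/85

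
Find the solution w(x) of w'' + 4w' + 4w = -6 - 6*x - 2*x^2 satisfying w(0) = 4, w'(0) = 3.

w = -3/4 - x/2 - x**2/2 + 19*exp(-2*x)/4 + 13*x*exp(-2*x)

Characteristic equation r² + 4r + 4 = 0 has discriminant (4)² - 4·(4) = 0, so r = -2 is a repeated root.
Hence w_h = (C1 + C2*x)*exp(-2*x).
For the particular solution try w_p = A0 + A1*x + A2*x^2. Substituting and matching coefficients of each power of x gives A0 = -3/4, A1 = -1/2, A2 = -1/2, so w_p = -3/4 - x/2 - x^2/2.
General solution: w = -3/4 - x/2 - x^2/2 + C1*exp(-2*x) + C2*x*exp(-2*x).
Apply the initial conditions: w(0) = -3/4 + C1 = 4 and w'(0) = -1/2 + C2 - 2*C1 = 3. Solving gives C1 = 19/4, C2 = 13.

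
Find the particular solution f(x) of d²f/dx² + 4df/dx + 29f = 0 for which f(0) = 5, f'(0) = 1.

Characteristic equation r² + 4r + 29 = 0 has discriminant (4)² - 4·(29) = -100 < 0, so r = -2 ± 5i.
Hence f_h = C1*cos(5*x)*exp(-2*x) + C2*exp(-2*x)*sin(5*x).
Apply the initial conditions: f(0) = C1 = 5 and f'(0) = -2*C1 + 5*C2 = 1. Solving gives C1 = 5, C2 = 11/5.

f = 5*cos(5*x)*exp(-2*x) + 11*exp(-2*x)*sin(5*x)/5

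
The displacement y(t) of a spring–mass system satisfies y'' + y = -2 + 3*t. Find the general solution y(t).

y = -2 + 3*t + C1*cos(t) + C2*sin(t)

Characteristic equation r² + 1 = 0 has discriminant (0)² - 4·(1) = -4 < 0, so r = ± i.
Hence y_h = C1*cos(t) + C2*sin(t).
For the particular solution try y_p = A0 + A1*t. Substituting and matching coefficients of each power of t gives A0 = -2, A1 = 3, so y_p = -2 + 3*t.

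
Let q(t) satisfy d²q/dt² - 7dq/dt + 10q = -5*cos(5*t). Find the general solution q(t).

Characteristic equation r² - 7r + 10 = 0 factors as (r - 2)(r - 5) = 0, so r = 2, 5.
Hence q_h = C1*exp(2*t) + C2*exp(5*t).
Try q_p = A*cos(5*t) + B*sin(5*t). Substituting and equating the coefficients of cos(5t) and sin(5t) gives A = 3/58, B = 7/58, so q_p = 3*cos(5*t)/58 + 7*sin(5*t)/58.

q = 3*cos(5*t)/58 + 7*sin(5*t)/58 + C1*exp(2*t) + C2*exp(5*t)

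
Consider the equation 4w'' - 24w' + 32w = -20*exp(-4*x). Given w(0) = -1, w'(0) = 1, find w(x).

w = -25*exp(2*x)/12 - 5*exp(-4*x)/48 + 19*exp(4*x)/16

Divide through by 4: w'' - 6w' + 8w = -5*exp(-4*x).
Characteristic equation r² - 6r + 8 = 0 factors as (r - 4)(r - 2) = 0, so r = 4, 2.
Hence w_h = C1*exp(4*x) + C2*exp(2*x).
Try w_p = A*exp(-4*x). Substituting into the equation and dividing by exp(-4*x) gives A = -5/48, so w_p = -5*exp(-4*x)/48.
General solution: w = -5*exp(-4*x)/48 + C1*exp(4*x) + C2*exp(2*x).
Apply the initial conditions: w(0) = -5/48 + C1 + C2 = -1 and w'(0) = 5/12 + 2*C2 + 4*C1 = 1. Solving gives C1 = 19/16, C2 = -25/12.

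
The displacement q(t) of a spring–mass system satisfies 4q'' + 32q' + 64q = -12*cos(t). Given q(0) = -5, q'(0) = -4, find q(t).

q = -1400*exp(-4*t)/289 - 45*cos(t)/289 - 24*sin(t)/289 - 396*t*exp(-4*t)/17

Divide through by 4: q'' + 8q' + 16q = -3*cos(t).
Characteristic equation r² + 8r + 16 = 0 has discriminant (8)² - 4·(16) = 0, so r = -4 is a repeated root.
Hence q_h = (C1 + C2*t)*exp(-4*t).
Try q_p = A*cos(t) + B*sin(t). Substituting and equating the coefficients of cos(t) and sin(t) gives A = -45/289, B = -24/289, so q_p = -45*cos(t)/289 - 24*sin(t)/289.
General solution: q = -45*cos(t)/289 - 24*sin(t)/289 + C1*exp(-4*t) + C2*t*exp(-4*t).
Apply the initial conditions: q(0) = -45/289 + C1 = -5 and q'(0) = -24/289 + C2 - 4*C1 = -4. Solving gives C1 = -1400/289, C2 = -396/17.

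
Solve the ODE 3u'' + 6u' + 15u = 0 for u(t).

u = C1*cos(2*t)*exp(-t) + C2*exp(-t)*sin(2*t)

Divide through by 3: u'' + 2u' + 5u = 0.
Characteristic equation r² + 2r + 5 = 0 has discriminant (2)² - 4·(5) = -16 < 0, so r = -1 ± 2i.
Hence u_h = C1*cos(2*t)*exp(-t) + C2*exp(-t)*sin(2*t).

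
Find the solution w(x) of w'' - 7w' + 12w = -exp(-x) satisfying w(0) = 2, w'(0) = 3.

Characteristic equation r² - 7r + 12 = 0 factors as (r - 4)(r - 3) = 0, so r = 4, 3.
Hence w_h = C1*exp(4*x) + C2*exp(3*x).
Try w_p = A*exp(-x). Substituting into the equation and dividing by exp(-x) gives A = -1/20, so w_p = -exp(-x)/20.
General solution: w = -exp(-x)/20 + C1*exp(4*x) + C2*exp(3*x).
Apply the initial conditions: w(0) = -1/20 + C1 + C2 = 2 and w'(0) = 1/20 + 3*C2 + 4*C1 = 3. Solving gives C1 = -16/5, C2 = 21/4.

w = -16*exp(4*x)/5 - exp(-x)/20 + 21*exp(3*x)/4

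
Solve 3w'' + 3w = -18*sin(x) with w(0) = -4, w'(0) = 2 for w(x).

w = -sin(x) - 4*cos(x) + 3*x*cos(x)

Divide through by 3: w'' + w = -6*sin(x).
Characteristic equation r² + 1 = 0 has discriminant (0)² - 4·(1) = -4 < 0, so r = ± i.
Hence w_h = C1*cos(x) + C2*sin(x).
Since ±1i are characteristic roots, multiply the trial by x. Try w_p = x*(A*cos(x) + B*sin(x)). Substituting and equating the coefficients of cos(x) and sin(x) gives A = 3, B = 0, so w_p = 3*x*cos(x).
General solution: w = C1*cos(x) + C2*sin(x) + 3*x*cos(x).
Apply the initial conditions: w(0) = C1 = -4 and w'(0) = 3 + C2 = 2. Solving gives C1 = -4, C2 = -1.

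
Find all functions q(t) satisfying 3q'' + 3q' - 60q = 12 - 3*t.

Divide through by 3: q'' + q' - 20q = 4 - t.
Characteristic equation r² + r - 20 = 0 factors as (r + 5)(r - 4) = 0, so r = -5, 4.
Hence q_h = C1*exp(-5*t) + C2*exp(4*t).
For the particular solution try q_p = A0 + A1*t. Substituting and matching coefficients of each power of t gives A0 = -79/400, A1 = 1/20, so q_p = -79/400 + t/20.

q = -79/400 + t/20 + C1*exp(-5*t) + C2*exp(4*t)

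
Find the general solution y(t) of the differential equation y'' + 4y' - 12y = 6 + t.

Characteristic equation r² + 4r - 12 = 0 factors as (r + 6)(r - 2) = 0, so r = -6, 2.
Hence y_h = C1*exp(-6*t) + C2*exp(2*t).
For the particular solution try y_p = A0 + A1*t. Substituting and matching coefficients of each power of t gives A0 = -19/36, A1 = -1/12, so y_p = -19/36 - t/12.

y = -19/36 - t/12 + C1*exp(-6*t) + C2*exp(2*t)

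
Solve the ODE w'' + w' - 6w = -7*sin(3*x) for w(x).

Characteristic equation r² + r - 6 = 0 factors as (r - 2)(r + 3) = 0, so r = 2, -3.
Hence w_h = C1*exp(2*x) + C2*exp(-3*x).
Try w_p = A*cos(3*x) + B*sin(3*x). Substituting and equating the coefficients of cos(3x) and sin(3x) gives A = 7/78, B = 35/78, so w_p = 7*cos(3*x)/78 + 35*sin(3*x)/78.

w = 7*cos(3*x)/78 + 35*sin(3*x)/78 + C1*exp(2*x) + C2*exp(-3*x)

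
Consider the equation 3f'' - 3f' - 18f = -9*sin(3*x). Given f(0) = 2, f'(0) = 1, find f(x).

Divide through by 3: f'' - f' - 6f = -3*sin(3*x).
Characteristic equation r² - r - 6 = 0 factors as (r + 2)(r - 3) = 0, so r = -2, 3.
Hence f_h = C1*exp(-2*x) + C2*exp(3*x).
Try f_p = A*cos(3*x) + B*sin(3*x). Substituting and equating the coefficients of cos(3x) and sin(3x) gives A = -1/26, B = 5/26, so f_p = -cos(3*x)/26 + 5*sin(3*x)/26.
General solution: f = -cos(3*x)/26 + 5*sin(3*x)/26 + C1*exp(-2*x) + C2*exp(3*x).
Apply the initial conditions: f(0) = -1/26 + C1 + C2 = 2 and f'(0) = 15/26 - 2*C1 + 3*C2 = 1. Solving gives C1 = 74/65, C2 = 9/10.

f = -cos(3*x)/26 + 5*sin(3*x)/26 + 9*exp(3*x)/10 + 74*exp(-2*x)/65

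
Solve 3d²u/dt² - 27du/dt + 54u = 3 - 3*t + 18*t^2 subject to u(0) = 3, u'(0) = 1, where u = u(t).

Divide through by 3: u'' - 9u' + 18u = 1 - t + 6*t^2.
Characteristic equation r² - 9r + 18 = 0 factors as (r - 3)(r - 6) = 0, so r = 3, 6.
Hence u_h = C1*exp(3*t) + C2*exp(6*t).
For the particular solution try u_p = A0 + A1*t + A2*t^2. Substituting and matching coefficients of each power of t gives A0 = 17/108, A1 = 5/18, A2 = 1/3, so u_p = 17/108 + t^2/3 + 5*t/18.
General solution: u = 17/108 + t^2/3 + 5*t/18 + C1*exp(3*t) + C2*exp(6*t).
Apply the initial conditions: u(0) = 17/108 + C1 + C2 = 3 and u'(0) = 5/18 + 3*C1 + 6*C2 = 1. Solving gives C1 = 49/9, C2 = -281/108.

u = 17/108 - 281*exp(6*t)/108 + t**2/3 + 5*t/18 + 49*exp(3*t)/9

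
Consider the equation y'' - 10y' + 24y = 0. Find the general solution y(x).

y = C1*exp(6*x) + C2*exp(4*x)

Characteristic equation r² - 10r + 24 = 0 factors as (r - 6)(r - 4) = 0, so r = 6, 4.
Hence y_h = C1*exp(6*x) + C2*exp(4*x).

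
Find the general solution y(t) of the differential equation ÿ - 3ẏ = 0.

y = C2 + C1*exp(3*t)

Characteristic equation r² - 3r = 0 factors as (r - 3)r = 0, so r = 3, 0.
Hence y_h = C1*exp(3*t) + C2.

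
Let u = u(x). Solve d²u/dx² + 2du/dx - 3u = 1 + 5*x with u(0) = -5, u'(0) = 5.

Characteristic equation r² + 2r - 3 = 0 factors as (r + 3)(r - 1) = 0, so r = -3, 1.
Hence u_h = C1*exp(-3*x) + C2*exp(x).
For the particular solution try u_p = A0 + A1*x. Substituting and matching coefficients of each power of x gives A0 = -13/9, A1 = -5/3, so u_p = -13/9 - 5*x/3.
General solution: u = -13/9 - 5*x/3 + C1*exp(-3*x) + C2*exp(x).
Apply the initial conditions: u(0) = -13/9 + C1 + C2 = -5 and u'(0) = -5/3 + C2 - 3*C1 = 5. Solving gives C1 = -23/9, C2 = -1.

u = -13/9 - exp(x) - 23*exp(-3*x)/9 - 5*x/3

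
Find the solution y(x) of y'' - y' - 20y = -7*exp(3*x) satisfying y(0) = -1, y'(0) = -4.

Characteristic equation r² - r - 20 = 0 factors as (r - 5)(r + 4) = 0, so r = 5, -4.
Hence y_h = C1*exp(5*x) + C2*exp(-4*x).
Try y_p = A*exp(3*x). Substituting into the equation and dividing by exp(3*x) gives A = 1/2, so y_p = exp(3*x)/2.
General solution: y = exp(3*x)/2 + C1*exp(5*x) + C2*exp(-4*x).
Apply the initial conditions: y(0) = 1/2 + C1 + C2 = -1 and y'(0) = 3/2 - 4*C2 + 5*C1 = -4. Solving gives C1 = -23/18, C2 = -2/9.

y = exp(3*x)/2 - 23*exp(5*x)/18 - 2*exp(-4*x)/9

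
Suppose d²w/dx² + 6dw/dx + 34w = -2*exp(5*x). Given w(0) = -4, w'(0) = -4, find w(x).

Characteristic equation r² + 6r + 34 = 0 has discriminant (6)² - 4·(34) = -100 < 0, so r = -3 ± 5i.
Hence w_h = C1*cos(5*x)*exp(-3*x) + C2*exp(-3*x)*sin(5*x).
Try w_p = A*exp(5*x). Substituting into the equation and dividing by exp(5*x) gives A = -2/89, so w_p = -2*exp(5*x)/89.
General solution: w = -2*exp(5*x)/89 + C1*cos(5*x)*exp(-3*x) + C2*exp(-3*x)*sin(5*x).
Apply the initial conditions: w(0) = -2/89 + C1 = -4 and w'(0) = -10/89 - 3*C1 + 5*C2 = -4. Solving gives C1 = -354/89, C2 = -1408/445.

w = -2*exp(5*x)/89 - 1408*exp(-3*x)*sin(5*x)/445 - 354*cos(5*x)*exp(-3*x)/89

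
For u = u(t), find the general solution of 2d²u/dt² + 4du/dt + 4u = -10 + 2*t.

Divide through by 2: u'' + 2u' + 2u = -5 + t.
Characteristic equation r² + 2r + 2 = 0 has discriminant (2)² - 4·(2) = -4 < 0, so r = -1 ± i.
Hence u_h = C1*cos(t)*exp(-t) + C2*exp(-t)*sin(t).
For the particular solution try u_p = A0 + A1*t. Substituting and matching coefficients of each power of t gives A0 = -3, A1 = 1/2, so u_p = -3 + t/2.

u = -3 + t/2 + C1*cos(t)*exp(-t) + C2*exp(-t)*sin(t)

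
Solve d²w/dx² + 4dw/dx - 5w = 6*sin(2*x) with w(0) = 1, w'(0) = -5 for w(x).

Characteristic equation r² + 4r - 5 = 0 factors as (r - 1)(r + 5) = 0, so r = 1, -5.
Hence w_h = C1*exp(x) + C2*exp(-5*x).
Try w_p = A*cos(2*x) + B*sin(2*x). Substituting and equating the coefficients of cos(2x) and sin(2x) gives A = -48/145, B = -54/145, so w_p = -54*sin(2*x)/145 - 48*cos(2*x)/145.
General solution: w = -54*sin(2*x)/145 - 48*cos(2*x)/145 + C1*exp(x) + C2*exp(-5*x).
Apply the initial conditions: w(0) = -48/145 + C1 + C2 = 1 and w'(0) = -108/145 + C1 - 5*C2 = -5. Solving gives C1 = 2/5, C2 = 27/29.

w = -54*sin(2*x)/145 - 48*cos(2*x)/145 + 2*exp(x)/5 + 27*exp(-5*x)/29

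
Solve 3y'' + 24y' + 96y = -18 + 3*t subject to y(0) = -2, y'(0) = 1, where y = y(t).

y = -25/128 + t/32 - 231*cos(4*t)*exp(-4*t)/128 - 25*exp(-4*t)*sin(4*t)/16

Divide through by 3: y'' + 8y' + 32y = -6 + t.
Characteristic equation r² + 8r + 32 = 0 has discriminant (8)² - 4·(32) = -64 < 0, so r = -4 ± 4i.
Hence y_h = C1*cos(4*t)*exp(-4*t) + C2*exp(-4*t)*sin(4*t).
For the particular solution try y_p = A0 + A1*t. Substituting and matching coefficients of each power of t gives A0 = -25/128, A1 = 1/32, so y_p = -25/128 + t/32.
General solution: y = -25/128 + t/32 + C1*cos(4*t)*exp(-4*t) + C2*exp(-4*t)*sin(4*t).
Apply the initial conditions: y(0) = -25/128 + C1 = -2 and y'(0) = 1/32 - 4*C1 + 4*C2 = 1. Solving gives C1 = -231/128, C2 = -25/16.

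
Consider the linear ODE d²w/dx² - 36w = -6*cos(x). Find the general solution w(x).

Characteristic equation r² - 36 = 0 factors as (r + 6)(r - 6) = 0, so r = -6, 6.
Hence w_h = C1*exp(-6*x) + C2*exp(6*x).
Try w_p = A*cos(x) + B*sin(x). Substituting and equating the coefficients of cos(x) and sin(x) gives A = 6/37, B = 0, so w_p = 6*cos(x)/37.

w = 6*cos(x)/37 + C1*exp(-6*x) + C2*exp(6*x)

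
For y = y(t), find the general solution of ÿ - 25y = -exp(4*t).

y = exp(4*t)/9 + C1*exp(5*t) + C2*exp(-5*t)

Characteristic equation r² - 25 = 0 factors as (r - 5)(r + 5) = 0, so r = 5, -5.
Hence y_h = C1*exp(5*t) + C2*exp(-5*t).
Try y_p = A*exp(4*t). Substituting into the equation and dividing by exp(4*t) gives A = 1/9, so y_p = exp(4*t)/9.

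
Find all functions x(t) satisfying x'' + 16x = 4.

Characteristic equation r² + 16 = 0 has discriminant (0)² - 4·(16) = -64 < 0, so r = ± 4i.
Hence x_h = C1*cos(4*t) + C2*sin(4*t).
For the particular solution try x_p = A0. Substituting and matching coefficients of each power of t gives A0 = 1/4, so x_p = 1/4.

x = 1/4 + C1*cos(4*t) + C2*sin(4*t)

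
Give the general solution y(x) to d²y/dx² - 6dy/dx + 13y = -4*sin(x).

Characteristic equation r² - 6r + 13 = 0 has discriminant (-6)² - 4·(13) = -16 < 0, so r = 3 ± 2i.
Hence y_h = C1*cos(2*x)*exp(3*x) + C2*exp(3*x)*sin(2*x).
Try y_p = A*cos(x) + B*sin(x). Substituting and equating the coefficients of cos(x) and sin(x) gives A = -2/15, B = -4/15, so y_p = -4*sin(x)/15 - 2*cos(x)/15.

y = -4*sin(x)/15 - 2*cos(x)/15 + C1*cos(2*x)*exp(3*x) + C2*exp(3*x)*sin(2*x)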